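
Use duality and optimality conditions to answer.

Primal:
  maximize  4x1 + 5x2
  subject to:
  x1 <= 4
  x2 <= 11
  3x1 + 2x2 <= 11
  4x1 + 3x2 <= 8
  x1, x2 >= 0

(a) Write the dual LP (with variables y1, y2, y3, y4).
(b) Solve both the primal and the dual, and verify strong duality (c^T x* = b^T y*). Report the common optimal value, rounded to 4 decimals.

The standard primal-dual pair for 'max c^T x s.t. A x <= b, x >= 0' is:
  Dual:  min b^T y  s.t.  A^T y >= c,  y >= 0.

So the dual LP is:
  minimize  4y1 + 11y2 + 11y3 + 8y4
  subject to:
    y1 + 3y3 + 4y4 >= 4
    y2 + 2y3 + 3y4 >= 5
    y1, y2, y3, y4 >= 0

Solving the primal: x* = (0, 2.6667).
  primal value c^T x* = 13.3333.
Solving the dual: y* = (0, 0, 0, 1.6667).
  dual value b^T y* = 13.3333.
Strong duality: c^T x* = b^T y*. Confirmed.

13.3333


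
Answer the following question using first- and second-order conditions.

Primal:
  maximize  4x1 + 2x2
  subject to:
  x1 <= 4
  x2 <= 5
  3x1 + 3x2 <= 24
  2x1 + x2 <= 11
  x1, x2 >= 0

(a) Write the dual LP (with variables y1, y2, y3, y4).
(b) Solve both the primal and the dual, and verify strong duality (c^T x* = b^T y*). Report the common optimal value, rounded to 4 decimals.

The standard primal-dual pair for 'max c^T x s.t. A x <= b, x >= 0' is:
  Dual:  min b^T y  s.t.  A^T y >= c,  y >= 0.

So the dual LP is:
  minimize  4y1 + 5y2 + 24y3 + 11y4
  subject to:
    y1 + 3y3 + 2y4 >= 4
    y2 + 3y3 + y4 >= 2
    y1, y2, y3, y4 >= 0

Solving the primal: x* = (3, 5).
  primal value c^T x* = 22.
Solving the dual: y* = (0, 0, 0, 2).
  dual value b^T y* = 22.
Strong duality: c^T x* = b^T y*. Confirmed.

22


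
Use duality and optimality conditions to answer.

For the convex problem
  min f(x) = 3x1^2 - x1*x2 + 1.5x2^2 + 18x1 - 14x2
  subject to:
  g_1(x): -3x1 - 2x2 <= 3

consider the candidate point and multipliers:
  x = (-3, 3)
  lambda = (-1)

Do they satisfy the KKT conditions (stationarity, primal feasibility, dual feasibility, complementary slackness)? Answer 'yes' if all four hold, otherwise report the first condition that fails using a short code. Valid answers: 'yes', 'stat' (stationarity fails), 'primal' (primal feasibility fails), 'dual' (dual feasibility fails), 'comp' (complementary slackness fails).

Gradient of f: grad f(x) = Q x + c = (-3, -2)
Constraint values g_i(x) = a_i^T x - b_i:
  g_1((-3, 3)) = 0
Stationarity residual: grad f(x) + sum_i lambda_i a_i = (0, 0)
  -> stationarity OK
Primal feasibility (all g_i <= 0): OK
Dual feasibility (all lambda_i >= 0): FAILS
Complementary slackness (lambda_i * g_i(x) = 0 for all i): OK

Verdict: the first failing condition is dual_feasibility -> dual.

dual


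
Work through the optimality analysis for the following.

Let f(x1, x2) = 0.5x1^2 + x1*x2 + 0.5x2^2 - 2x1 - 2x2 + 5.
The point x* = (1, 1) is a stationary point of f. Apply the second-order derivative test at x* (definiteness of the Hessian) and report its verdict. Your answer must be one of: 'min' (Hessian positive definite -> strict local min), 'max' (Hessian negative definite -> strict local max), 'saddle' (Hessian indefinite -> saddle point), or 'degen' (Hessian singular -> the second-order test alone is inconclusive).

Compute the Hessian H = grad^2 f:
  H = [[1, 1], [1, 1]]
Verify stationarity: grad f(x*) = H x* + g = (0, 0).
Eigenvalues of H: 0, 2.
H has a zero eigenvalue (singular; positive semidefinite but not definite), so H is neither positive definite, negative definite, nor indefinite. The second-order test alone is inconclusive -> degen.
(Indeed, f is constant along the null direction of H through x*, so x* is not a strict local extremum.)

degen


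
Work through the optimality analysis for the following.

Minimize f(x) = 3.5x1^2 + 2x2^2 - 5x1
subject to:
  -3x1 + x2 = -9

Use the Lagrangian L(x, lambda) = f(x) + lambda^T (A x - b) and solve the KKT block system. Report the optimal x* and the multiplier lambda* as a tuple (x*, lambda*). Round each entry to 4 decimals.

Form the Lagrangian:
  L(x, lambda) = (1/2) x^T Q x + c^T x + lambda^T (A x - b)
Stationarity (grad_x L = 0): Q x + c + A^T lambda = 0.
Primal feasibility: A x = b.

This gives the KKT block system:
  [ Q   A^T ] [ x     ]   [-c ]
  [ A    0  ] [ lambda ] = [ b ]

Solving the linear system:
  x*      = (2.6279, -1.1163)
  lambda* = (4.4651)
  f(x*)   = 13.5233

x* = (2.6279, -1.1163), lambda* = (4.4651)


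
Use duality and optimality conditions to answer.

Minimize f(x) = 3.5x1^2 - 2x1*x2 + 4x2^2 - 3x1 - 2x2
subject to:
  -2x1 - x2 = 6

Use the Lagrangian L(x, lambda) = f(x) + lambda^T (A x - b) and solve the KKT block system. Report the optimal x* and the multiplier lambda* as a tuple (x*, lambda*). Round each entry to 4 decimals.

Form the Lagrangian:
  L(x, lambda) = (1/2) x^T Q x + c^T x + lambda^T (A x - b)
Stationarity (grad_x L = 0): Q x + c + A^T lambda = 0.
Primal feasibility: A x = b.

This gives the KKT block system:
  [ Q   A^T ] [ x     ]   [-c ]
  [ A    0  ] [ lambda ] = [ b ]

Solving the linear system:
  x*      = (-2.3191, -1.3617)
  lambda* = (-8.2553)
  f(x*)   = 29.6064

x* = (-2.3191, -1.3617), lambda* = (-8.2553)


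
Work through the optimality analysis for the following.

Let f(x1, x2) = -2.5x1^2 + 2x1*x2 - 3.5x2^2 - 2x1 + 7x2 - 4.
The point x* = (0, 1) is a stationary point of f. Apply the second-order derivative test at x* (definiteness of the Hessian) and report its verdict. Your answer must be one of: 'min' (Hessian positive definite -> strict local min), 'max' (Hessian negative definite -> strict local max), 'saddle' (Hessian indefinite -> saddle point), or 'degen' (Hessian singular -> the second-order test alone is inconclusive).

Compute the Hessian H = grad^2 f:
  H = [[-5, 2], [2, -7]]
Verify stationarity: grad f(x*) = H x* + g = (0, 0).
Eigenvalues of H: -8.2361, -3.7639.
Both eigenvalues < 0, so H is negative definite -> x* is a strict local max.

max


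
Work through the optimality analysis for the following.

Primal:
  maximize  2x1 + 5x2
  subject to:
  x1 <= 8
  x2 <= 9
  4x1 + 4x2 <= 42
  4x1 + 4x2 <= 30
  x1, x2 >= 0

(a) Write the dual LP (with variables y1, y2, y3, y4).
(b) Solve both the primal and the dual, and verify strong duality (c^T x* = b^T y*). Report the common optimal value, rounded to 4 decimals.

The standard primal-dual pair for 'max c^T x s.t. A x <= b, x >= 0' is:
  Dual:  min b^T y  s.t.  A^T y >= c,  y >= 0.

So the dual LP is:
  minimize  8y1 + 9y2 + 42y3 + 30y4
  subject to:
    y1 + 4y3 + 4y4 >= 2
    y2 + 4y3 + 4y4 >= 5
    y1, y2, y3, y4 >= 0

Solving the primal: x* = (0, 7.5).
  primal value c^T x* = 37.5.
Solving the dual: y* = (0, 0, 0, 1.25).
  dual value b^T y* = 37.5.
Strong duality: c^T x* = b^T y*. Confirmed.

37.5


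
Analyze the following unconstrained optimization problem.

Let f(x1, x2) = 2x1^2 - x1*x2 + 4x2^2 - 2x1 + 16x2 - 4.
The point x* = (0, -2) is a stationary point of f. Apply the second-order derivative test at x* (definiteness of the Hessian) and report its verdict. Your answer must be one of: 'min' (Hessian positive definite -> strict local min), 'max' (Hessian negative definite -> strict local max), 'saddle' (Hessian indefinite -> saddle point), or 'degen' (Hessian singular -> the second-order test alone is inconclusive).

Compute the Hessian H = grad^2 f:
  H = [[4, -1], [-1, 8]]
Verify stationarity: grad f(x*) = H x* + g = (0, 0).
Eigenvalues of H: 3.7639, 8.2361.
Both eigenvalues > 0, so H is positive definite -> x* is a strict local min.

min


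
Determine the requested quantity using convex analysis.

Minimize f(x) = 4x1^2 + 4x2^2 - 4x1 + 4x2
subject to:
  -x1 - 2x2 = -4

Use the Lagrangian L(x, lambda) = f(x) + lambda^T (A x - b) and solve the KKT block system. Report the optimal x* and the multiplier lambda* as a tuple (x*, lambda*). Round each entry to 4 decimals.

Form the Lagrangian:
  L(x, lambda) = (1/2) x^T Q x + c^T x + lambda^T (A x - b)
Stationarity (grad_x L = 0): Q x + c + A^T lambda = 0.
Primal feasibility: A x = b.

This gives the KKT block system:
  [ Q   A^T ] [ x     ]   [-c ]
  [ A    0  ] [ lambda ] = [ b ]

Solving the linear system:
  x*      = (1.4, 1.3)
  lambda* = (7.2)
  f(x*)   = 14.2

x* = (1.4, 1.3), lambda* = (7.2)


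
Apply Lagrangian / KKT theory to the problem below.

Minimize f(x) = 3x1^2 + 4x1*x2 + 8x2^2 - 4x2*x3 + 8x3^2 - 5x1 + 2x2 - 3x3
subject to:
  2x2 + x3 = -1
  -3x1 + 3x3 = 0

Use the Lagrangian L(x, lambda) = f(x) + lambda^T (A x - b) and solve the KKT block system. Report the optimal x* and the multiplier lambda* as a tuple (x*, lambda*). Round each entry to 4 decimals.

Form the Lagrangian:
  L(x, lambda) = (1/2) x^T Q x + c^T x + lambda^T (A x - b)
Stationarity (grad_x L = 0): Q x + c + A^T lambda = 0.
Primal feasibility: A x = b.

This gives the KKT block system:
  [ Q   A^T ] [ x     ]   [-c ]
  [ A    0  ] [ lambda ] = [ b ]

Solving the linear system:
  x*      = (0.1923, -0.5962, 0.1923)
  lambda* = (3.7692, -2.0769)
  f(x*)   = 0.5192

x* = (0.1923, -0.5962, 0.1923), lambda* = (3.7692, -2.0769)


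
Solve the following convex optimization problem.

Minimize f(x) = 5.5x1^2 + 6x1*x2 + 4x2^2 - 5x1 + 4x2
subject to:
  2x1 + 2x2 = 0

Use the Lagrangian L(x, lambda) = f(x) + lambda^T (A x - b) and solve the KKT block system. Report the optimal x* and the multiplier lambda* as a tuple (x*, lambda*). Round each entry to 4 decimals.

Form the Lagrangian:
  L(x, lambda) = (1/2) x^T Q x + c^T x + lambda^T (A x - b)
Stationarity (grad_x L = 0): Q x + c + A^T lambda = 0.
Primal feasibility: A x = b.

This gives the KKT block system:
  [ Q   A^T ] [ x     ]   [-c ]
  [ A    0  ] [ lambda ] = [ b ]

Solving the linear system:
  x*      = (1.2857, -1.2857)
  lambda* = (-0.7143)
  f(x*)   = -5.7857

x* = (1.2857, -1.2857), lambda* = (-0.7143)


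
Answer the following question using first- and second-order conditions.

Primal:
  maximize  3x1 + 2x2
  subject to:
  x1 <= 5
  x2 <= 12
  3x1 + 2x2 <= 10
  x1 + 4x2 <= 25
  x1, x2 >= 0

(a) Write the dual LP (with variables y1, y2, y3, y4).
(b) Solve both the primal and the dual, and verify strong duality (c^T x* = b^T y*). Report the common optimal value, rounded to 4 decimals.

The standard primal-dual pair for 'max c^T x s.t. A x <= b, x >= 0' is:
  Dual:  min b^T y  s.t.  A^T y >= c,  y >= 0.

So the dual LP is:
  minimize  5y1 + 12y2 + 10y3 + 25y4
  subject to:
    y1 + 3y3 + y4 >= 3
    y2 + 2y3 + 4y4 >= 2
    y1, y2, y3, y4 >= 0

Solving the primal: x* = (3.3333, 0).
  primal value c^T x* = 10.
Solving the dual: y* = (0, 0, 1, 0).
  dual value b^T y* = 10.
Strong duality: c^T x* = b^T y*. Confirmed.

10


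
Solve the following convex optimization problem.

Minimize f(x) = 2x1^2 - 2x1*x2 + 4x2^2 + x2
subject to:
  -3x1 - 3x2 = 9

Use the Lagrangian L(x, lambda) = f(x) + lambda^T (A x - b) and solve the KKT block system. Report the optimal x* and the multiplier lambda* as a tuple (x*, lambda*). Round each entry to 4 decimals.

Form the Lagrangian:
  L(x, lambda) = (1/2) x^T Q x + c^T x + lambda^T (A x - b)
Stationarity (grad_x L = 0): Q x + c + A^T lambda = 0.
Primal feasibility: A x = b.

This gives the KKT block system:
  [ Q   A^T ] [ x     ]   [-c ]
  [ A    0  ] [ lambda ] = [ b ]

Solving the linear system:
  x*      = (-1.8125, -1.1875)
  lambda* = (-1.625)
  f(x*)   = 6.7188

x* = (-1.8125, -1.1875), lambda* = (-1.625)


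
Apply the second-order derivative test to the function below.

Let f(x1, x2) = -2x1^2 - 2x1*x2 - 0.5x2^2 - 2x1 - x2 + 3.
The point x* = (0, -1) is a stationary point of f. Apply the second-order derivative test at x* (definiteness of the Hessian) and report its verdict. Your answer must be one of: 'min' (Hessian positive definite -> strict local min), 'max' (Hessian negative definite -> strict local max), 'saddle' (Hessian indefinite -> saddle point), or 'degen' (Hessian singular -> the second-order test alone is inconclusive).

Compute the Hessian H = grad^2 f:
  H = [[-4, -2], [-2, -1]]
Verify stationarity: grad f(x*) = H x* + g = (0, 0).
Eigenvalues of H: -5, 0.
H has a zero eigenvalue (singular; negative semidefinite but not definite), so H is neither positive definite, negative definite, nor indefinite. The second-order test alone is inconclusive -> degen.
(Indeed, f is constant along the null direction of H through x*, so x* is not a strict local extremum.)

degen


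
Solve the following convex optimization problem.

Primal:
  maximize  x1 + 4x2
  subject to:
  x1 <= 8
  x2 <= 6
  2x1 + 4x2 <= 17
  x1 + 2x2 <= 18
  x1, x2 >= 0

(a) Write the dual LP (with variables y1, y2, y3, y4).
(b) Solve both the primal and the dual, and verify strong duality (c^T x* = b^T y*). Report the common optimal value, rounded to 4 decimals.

The standard primal-dual pair for 'max c^T x s.t. A x <= b, x >= 0' is:
  Dual:  min b^T y  s.t.  A^T y >= c,  y >= 0.

So the dual LP is:
  minimize  8y1 + 6y2 + 17y3 + 18y4
  subject to:
    y1 + 2y3 + y4 >= 1
    y2 + 4y3 + 2y4 >= 4
    y1, y2, y3, y4 >= 0

Solving the primal: x* = (0, 4.25).
  primal value c^T x* = 17.
Solving the dual: y* = (0, 0, 1, 0).
  dual value b^T y* = 17.
Strong duality: c^T x* = b^T y*. Confirmed.

17


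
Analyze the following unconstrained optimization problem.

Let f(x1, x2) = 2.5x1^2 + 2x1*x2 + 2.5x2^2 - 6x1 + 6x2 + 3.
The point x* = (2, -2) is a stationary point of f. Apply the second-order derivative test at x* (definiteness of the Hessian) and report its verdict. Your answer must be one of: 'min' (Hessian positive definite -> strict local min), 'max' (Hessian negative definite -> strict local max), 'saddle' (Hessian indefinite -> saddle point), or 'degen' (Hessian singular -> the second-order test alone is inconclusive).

Compute the Hessian H = grad^2 f:
  H = [[5, 2], [2, 5]]
Verify stationarity: grad f(x*) = H x* + g = (0, 0).
Eigenvalues of H: 3, 7.
Both eigenvalues > 0, so H is positive definite -> x* is a strict local min.

min


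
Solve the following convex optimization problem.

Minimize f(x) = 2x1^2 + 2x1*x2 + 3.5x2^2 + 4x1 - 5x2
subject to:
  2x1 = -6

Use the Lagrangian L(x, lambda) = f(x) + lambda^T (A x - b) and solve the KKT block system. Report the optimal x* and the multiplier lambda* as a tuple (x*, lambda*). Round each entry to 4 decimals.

Form the Lagrangian:
  L(x, lambda) = (1/2) x^T Q x + c^T x + lambda^T (A x - b)
Stationarity (grad_x L = 0): Q x + c + A^T lambda = 0.
Primal feasibility: A x = b.

This gives the KKT block system:
  [ Q   A^T ] [ x     ]   [-c ]
  [ A    0  ] [ lambda ] = [ b ]

Solving the linear system:
  x*      = (-3, 1.5714)
  lambda* = (2.4286)
  f(x*)   = -2.6429

x* = (-3, 1.5714), lambda* = (2.4286)


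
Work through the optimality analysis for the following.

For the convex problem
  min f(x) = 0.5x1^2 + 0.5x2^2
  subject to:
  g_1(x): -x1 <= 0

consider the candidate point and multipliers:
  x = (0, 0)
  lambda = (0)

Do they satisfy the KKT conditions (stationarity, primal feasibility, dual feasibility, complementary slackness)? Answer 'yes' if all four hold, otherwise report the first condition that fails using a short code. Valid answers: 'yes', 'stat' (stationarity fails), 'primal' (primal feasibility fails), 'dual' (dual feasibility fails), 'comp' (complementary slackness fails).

Gradient of f: grad f(x) = Q x + c = (0, 0)
Constraint values g_i(x) = a_i^T x - b_i:
  g_1((0, 0)) = 0
Stationarity residual: grad f(x) + sum_i lambda_i a_i = (0, 0)
  -> stationarity OK
Primal feasibility (all g_i <= 0): OK
Dual feasibility (all lambda_i >= 0): OK
Complementary slackness (lambda_i * g_i(x) = 0 for all i): OK

Verdict: yes, KKT holds.

yes


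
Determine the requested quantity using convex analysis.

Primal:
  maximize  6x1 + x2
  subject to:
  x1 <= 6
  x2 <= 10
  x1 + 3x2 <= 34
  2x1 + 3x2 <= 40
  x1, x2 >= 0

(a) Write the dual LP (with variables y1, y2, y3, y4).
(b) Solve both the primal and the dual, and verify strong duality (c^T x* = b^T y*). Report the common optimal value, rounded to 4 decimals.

The standard primal-dual pair for 'max c^T x s.t. A x <= b, x >= 0' is:
  Dual:  min b^T y  s.t.  A^T y >= c,  y >= 0.

So the dual LP is:
  minimize  6y1 + 10y2 + 34y3 + 40y4
  subject to:
    y1 + y3 + 2y4 >= 6
    y2 + 3y3 + 3y4 >= 1
    y1, y2, y3, y4 >= 0

Solving the primal: x* = (6, 9.3333).
  primal value c^T x* = 45.3333.
Solving the dual: y* = (5.3333, 0, 0, 0.3333).
  dual value b^T y* = 45.3333.
Strong duality: c^T x* = b^T y*. Confirmed.

45.3333


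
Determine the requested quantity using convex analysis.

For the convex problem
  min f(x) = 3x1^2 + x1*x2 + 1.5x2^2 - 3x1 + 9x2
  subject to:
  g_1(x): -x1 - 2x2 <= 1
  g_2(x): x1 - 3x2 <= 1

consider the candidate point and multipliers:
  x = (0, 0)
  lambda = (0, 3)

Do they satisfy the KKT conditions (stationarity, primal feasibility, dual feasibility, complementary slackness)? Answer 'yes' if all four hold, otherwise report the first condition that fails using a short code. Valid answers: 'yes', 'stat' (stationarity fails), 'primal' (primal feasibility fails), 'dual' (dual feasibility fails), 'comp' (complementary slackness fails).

Gradient of f: grad f(x) = Q x + c = (-3, 9)
Constraint values g_i(x) = a_i^T x - b_i:
  g_1((0, 0)) = -1
  g_2((0, 0)) = -1
Stationarity residual: grad f(x) + sum_i lambda_i a_i = (0, 0)
  -> stationarity OK
Primal feasibility (all g_i <= 0): OK
Dual feasibility (all lambda_i >= 0): OK
Complementary slackness (lambda_i * g_i(x) = 0 for all i): FAILS

Verdict: the first failing condition is complementary_slackness -> comp.

comp


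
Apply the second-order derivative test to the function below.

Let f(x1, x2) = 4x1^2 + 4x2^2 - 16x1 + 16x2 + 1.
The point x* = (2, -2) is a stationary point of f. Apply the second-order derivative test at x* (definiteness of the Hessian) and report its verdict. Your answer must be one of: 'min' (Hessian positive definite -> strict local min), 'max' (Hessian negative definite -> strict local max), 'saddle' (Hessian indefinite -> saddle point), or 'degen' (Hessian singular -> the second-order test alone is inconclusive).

Compute the Hessian H = grad^2 f:
  H = [[8, 0], [0, 8]]
Verify stationarity: grad f(x*) = H x* + g = (0, 0).
Eigenvalues of H: 8, 8.
Both eigenvalues > 0, so H is positive definite -> x* is a strict local min.

min


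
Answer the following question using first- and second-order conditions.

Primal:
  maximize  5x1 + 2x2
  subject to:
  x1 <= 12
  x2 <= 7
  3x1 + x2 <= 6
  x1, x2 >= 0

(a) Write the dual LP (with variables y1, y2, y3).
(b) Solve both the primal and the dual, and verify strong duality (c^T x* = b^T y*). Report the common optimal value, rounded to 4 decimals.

The standard primal-dual pair for 'max c^T x s.t. A x <= b, x >= 0' is:
  Dual:  min b^T y  s.t.  A^T y >= c,  y >= 0.

So the dual LP is:
  minimize  12y1 + 7y2 + 6y3
  subject to:
    y1 + 3y3 >= 5
    y2 + y3 >= 2
    y1, y2, y3 >= 0

Solving the primal: x* = (0, 6).
  primal value c^T x* = 12.
Solving the dual: y* = (0, 0, 2).
  dual value b^T y* = 12.
Strong duality: c^T x* = b^T y*. Confirmed.

12


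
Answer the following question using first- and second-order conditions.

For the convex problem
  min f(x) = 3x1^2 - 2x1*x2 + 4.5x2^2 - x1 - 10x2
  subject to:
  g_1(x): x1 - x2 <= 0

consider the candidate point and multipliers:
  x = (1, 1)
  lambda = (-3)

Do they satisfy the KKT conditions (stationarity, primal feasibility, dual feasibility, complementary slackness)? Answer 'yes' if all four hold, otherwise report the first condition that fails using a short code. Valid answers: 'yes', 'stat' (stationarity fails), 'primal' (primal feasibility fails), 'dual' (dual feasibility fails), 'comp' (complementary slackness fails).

Gradient of f: grad f(x) = Q x + c = (3, -3)
Constraint values g_i(x) = a_i^T x - b_i:
  g_1((1, 1)) = 0
Stationarity residual: grad f(x) + sum_i lambda_i a_i = (0, 0)
  -> stationarity OK
Primal feasibility (all g_i <= 0): OK
Dual feasibility (all lambda_i >= 0): FAILS
Complementary slackness (lambda_i * g_i(x) = 0 for all i): OK

Verdict: the first failing condition is dual_feasibility -> dual.

dual


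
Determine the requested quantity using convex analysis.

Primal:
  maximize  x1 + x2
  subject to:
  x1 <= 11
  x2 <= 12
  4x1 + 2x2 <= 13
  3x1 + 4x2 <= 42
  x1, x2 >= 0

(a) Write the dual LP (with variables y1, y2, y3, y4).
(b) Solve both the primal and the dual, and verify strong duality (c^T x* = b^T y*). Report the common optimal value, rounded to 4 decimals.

The standard primal-dual pair for 'max c^T x s.t. A x <= b, x >= 0' is:
  Dual:  min b^T y  s.t.  A^T y >= c,  y >= 0.

So the dual LP is:
  minimize  11y1 + 12y2 + 13y3 + 42y4
  subject to:
    y1 + 4y3 + 3y4 >= 1
    y2 + 2y3 + 4y4 >= 1
    y1, y2, y3, y4 >= 0

Solving the primal: x* = (0, 6.5).
  primal value c^T x* = 6.5.
Solving the dual: y* = (0, 0, 0.5, 0).
  dual value b^T y* = 6.5.
Strong duality: c^T x* = b^T y*. Confirmed.

6.5


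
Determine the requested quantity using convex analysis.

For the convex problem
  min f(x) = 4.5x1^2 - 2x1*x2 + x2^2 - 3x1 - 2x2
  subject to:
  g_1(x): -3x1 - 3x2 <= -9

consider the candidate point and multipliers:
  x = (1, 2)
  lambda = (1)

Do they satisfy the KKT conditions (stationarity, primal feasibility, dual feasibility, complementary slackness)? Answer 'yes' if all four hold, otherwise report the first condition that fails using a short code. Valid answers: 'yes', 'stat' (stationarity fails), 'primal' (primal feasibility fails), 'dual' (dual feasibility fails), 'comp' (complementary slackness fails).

Gradient of f: grad f(x) = Q x + c = (2, 0)
Constraint values g_i(x) = a_i^T x - b_i:
  g_1((1, 2)) = 0
Stationarity residual: grad f(x) + sum_i lambda_i a_i = (-1, -3)
  -> stationarity FAILS
Primal feasibility (all g_i <= 0): OK
Dual feasibility (all lambda_i >= 0): OK
Complementary slackness (lambda_i * g_i(x) = 0 for all i): OK

Verdict: the first failing condition is stationarity -> stat.

stat


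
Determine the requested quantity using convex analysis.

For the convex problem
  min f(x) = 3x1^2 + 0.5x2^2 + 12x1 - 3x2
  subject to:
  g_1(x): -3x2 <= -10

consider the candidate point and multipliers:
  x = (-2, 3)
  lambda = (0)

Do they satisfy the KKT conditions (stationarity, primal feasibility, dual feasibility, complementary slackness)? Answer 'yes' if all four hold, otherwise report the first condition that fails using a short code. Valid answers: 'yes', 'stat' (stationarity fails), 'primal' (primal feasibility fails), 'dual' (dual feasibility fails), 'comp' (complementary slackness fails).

Gradient of f: grad f(x) = Q x + c = (0, 0)
Constraint values g_i(x) = a_i^T x - b_i:
  g_1((-2, 3)) = 1
Stationarity residual: grad f(x) + sum_i lambda_i a_i = (0, 0)
  -> stationarity OK
Primal feasibility (all g_i <= 0): FAILS
Dual feasibility (all lambda_i >= 0): OK
Complementary slackness (lambda_i * g_i(x) = 0 for all i): OK

Verdict: the first failing condition is primal_feasibility -> primal.

primal


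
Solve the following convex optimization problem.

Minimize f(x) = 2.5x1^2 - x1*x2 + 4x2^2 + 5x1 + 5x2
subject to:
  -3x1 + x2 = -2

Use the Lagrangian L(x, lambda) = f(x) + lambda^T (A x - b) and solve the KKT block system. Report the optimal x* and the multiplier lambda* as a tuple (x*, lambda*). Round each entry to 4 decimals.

Form the Lagrangian:
  L(x, lambda) = (1/2) x^T Q x + c^T x + lambda^T (A x - b)
Stationarity (grad_x L = 0): Q x + c + A^T lambda = 0.
Primal feasibility: A x = b.

This gives the KKT block system:
  [ Q   A^T ] [ x     ]   [-c ]
  [ A    0  ] [ lambda ] = [ b ]

Solving the linear system:
  x*      = (0.3662, -0.9014)
  lambda* = (2.5775)
  f(x*)   = 1.2394

x* = (0.3662, -0.9014), lambda* = (2.5775)


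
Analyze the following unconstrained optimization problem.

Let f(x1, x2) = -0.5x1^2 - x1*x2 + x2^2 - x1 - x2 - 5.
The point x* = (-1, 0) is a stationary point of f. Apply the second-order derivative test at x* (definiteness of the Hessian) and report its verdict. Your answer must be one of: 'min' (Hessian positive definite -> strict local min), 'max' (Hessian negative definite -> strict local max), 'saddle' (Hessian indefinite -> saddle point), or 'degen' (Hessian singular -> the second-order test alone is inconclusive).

Compute the Hessian H = grad^2 f:
  H = [[-1, -1], [-1, 2]]
Verify stationarity: grad f(x*) = H x* + g = (0, 0).
Eigenvalues of H: -1.3028, 2.3028.
Eigenvalues have mixed signs, so H is indefinite -> x* is a saddle point.

saddle


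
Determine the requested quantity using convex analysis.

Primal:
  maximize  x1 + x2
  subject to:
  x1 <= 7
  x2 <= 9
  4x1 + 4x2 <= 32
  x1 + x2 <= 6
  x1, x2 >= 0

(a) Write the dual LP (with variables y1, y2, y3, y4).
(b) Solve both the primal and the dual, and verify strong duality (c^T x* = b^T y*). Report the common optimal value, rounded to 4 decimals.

The standard primal-dual pair for 'max c^T x s.t. A x <= b, x >= 0' is:
  Dual:  min b^T y  s.t.  A^T y >= c,  y >= 0.

So the dual LP is:
  minimize  7y1 + 9y2 + 32y3 + 6y4
  subject to:
    y1 + 4y3 + y4 >= 1
    y2 + 4y3 + y4 >= 1
    y1, y2, y3, y4 >= 0

Solving the primal: x* = (6, 0).
  primal value c^T x* = 6.
Solving the dual: y* = (0, 0, 0, 1).
  dual value b^T y* = 6.
Strong duality: c^T x* = b^T y*. Confirmed.

6


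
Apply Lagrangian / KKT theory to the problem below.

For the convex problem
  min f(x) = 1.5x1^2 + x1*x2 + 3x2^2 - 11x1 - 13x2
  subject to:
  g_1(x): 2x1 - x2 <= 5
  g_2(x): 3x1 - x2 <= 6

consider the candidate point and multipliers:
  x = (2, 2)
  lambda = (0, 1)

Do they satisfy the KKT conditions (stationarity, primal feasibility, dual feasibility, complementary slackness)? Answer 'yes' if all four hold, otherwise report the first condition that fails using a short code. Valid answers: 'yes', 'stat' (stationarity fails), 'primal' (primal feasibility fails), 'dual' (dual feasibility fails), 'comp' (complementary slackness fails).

Gradient of f: grad f(x) = Q x + c = (-3, 1)
Constraint values g_i(x) = a_i^T x - b_i:
  g_1((2, 2)) = -3
  g_2((2, 2)) = -2
Stationarity residual: grad f(x) + sum_i lambda_i a_i = (0, 0)
  -> stationarity OK
Primal feasibility (all g_i <= 0): OK
Dual feasibility (all lambda_i >= 0): OK
Complementary slackness (lambda_i * g_i(x) = 0 for all i): FAILS

Verdict: the first failing condition is complementary_slackness -> comp.

comp


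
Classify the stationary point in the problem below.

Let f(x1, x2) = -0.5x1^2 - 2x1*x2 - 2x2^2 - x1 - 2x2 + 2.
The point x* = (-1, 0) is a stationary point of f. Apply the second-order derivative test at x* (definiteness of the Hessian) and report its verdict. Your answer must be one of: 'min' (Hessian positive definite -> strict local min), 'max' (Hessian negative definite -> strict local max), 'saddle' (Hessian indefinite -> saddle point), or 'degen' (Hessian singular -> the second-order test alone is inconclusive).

Compute the Hessian H = grad^2 f:
  H = [[-1, -2], [-2, -4]]
Verify stationarity: grad f(x*) = H x* + g = (0, 0).
Eigenvalues of H: -5, 0.
H has a zero eigenvalue (singular; negative semidefinite but not definite), so H is neither positive definite, negative definite, nor indefinite. The second-order test alone is inconclusive -> degen.
(Indeed, f is constant along the null direction of H through x*, so x* is not a strict local extremum.)

degen


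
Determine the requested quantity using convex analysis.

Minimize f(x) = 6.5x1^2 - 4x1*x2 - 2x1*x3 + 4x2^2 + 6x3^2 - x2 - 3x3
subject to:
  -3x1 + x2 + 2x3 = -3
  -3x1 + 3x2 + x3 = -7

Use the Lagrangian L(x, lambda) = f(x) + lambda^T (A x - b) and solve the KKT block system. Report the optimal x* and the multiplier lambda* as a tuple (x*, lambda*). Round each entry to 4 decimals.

Form the Lagrangian:
  L(x, lambda) = (1/2) x^T Q x + c^T x + lambda^T (A x - b)
Stationarity (grad_x L = 0): Q x + c + A^T lambda = 0.
Primal feasibility: A x = b.

This gives the KKT block system:
  [ Q   A^T ] [ x     ]   [-c ]
  [ A    0  ] [ lambda ] = [ b ]

Solving the linear system:
  x*      = (0.4635, -1.9219, 0.1562)
  lambda* = (-2.4143, 6.8812)
  f(x*)   = 21.1893

x* = (0.4635, -1.9219, 0.1562), lambda* = (-2.4143, 6.8812)


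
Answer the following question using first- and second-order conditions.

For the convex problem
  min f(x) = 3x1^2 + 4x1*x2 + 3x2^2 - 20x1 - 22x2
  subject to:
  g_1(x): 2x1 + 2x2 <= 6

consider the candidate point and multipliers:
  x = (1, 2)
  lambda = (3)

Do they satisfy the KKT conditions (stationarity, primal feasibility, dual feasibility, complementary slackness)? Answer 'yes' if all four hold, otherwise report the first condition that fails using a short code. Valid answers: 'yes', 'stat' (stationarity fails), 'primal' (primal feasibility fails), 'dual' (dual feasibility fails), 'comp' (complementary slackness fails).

Gradient of f: grad f(x) = Q x + c = (-6, -6)
Constraint values g_i(x) = a_i^T x - b_i:
  g_1((1, 2)) = 0
Stationarity residual: grad f(x) + sum_i lambda_i a_i = (0, 0)
  -> stationarity OK
Primal feasibility (all g_i <= 0): OK
Dual feasibility (all lambda_i >= 0): OK
Complementary slackness (lambda_i * g_i(x) = 0 for all i): OK

Verdict: yes, KKT holds.

yes


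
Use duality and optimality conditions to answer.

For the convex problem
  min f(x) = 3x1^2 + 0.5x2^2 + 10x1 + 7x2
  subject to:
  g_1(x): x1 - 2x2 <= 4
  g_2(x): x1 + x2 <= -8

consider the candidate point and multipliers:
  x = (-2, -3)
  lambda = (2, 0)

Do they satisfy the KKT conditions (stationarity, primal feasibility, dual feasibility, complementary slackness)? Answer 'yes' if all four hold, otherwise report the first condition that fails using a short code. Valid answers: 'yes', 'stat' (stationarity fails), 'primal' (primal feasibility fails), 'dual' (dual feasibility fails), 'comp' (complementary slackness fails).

Gradient of f: grad f(x) = Q x + c = (-2, 4)
Constraint values g_i(x) = a_i^T x - b_i:
  g_1((-2, -3)) = 0
  g_2((-2, -3)) = 3
Stationarity residual: grad f(x) + sum_i lambda_i a_i = (0, 0)
  -> stationarity OK
Primal feasibility (all g_i <= 0): FAILS
Dual feasibility (all lambda_i >= 0): OK
Complementary slackness (lambda_i * g_i(x) = 0 for all i): OK

Verdict: the first failing condition is primal_feasibility -> primal.

primal


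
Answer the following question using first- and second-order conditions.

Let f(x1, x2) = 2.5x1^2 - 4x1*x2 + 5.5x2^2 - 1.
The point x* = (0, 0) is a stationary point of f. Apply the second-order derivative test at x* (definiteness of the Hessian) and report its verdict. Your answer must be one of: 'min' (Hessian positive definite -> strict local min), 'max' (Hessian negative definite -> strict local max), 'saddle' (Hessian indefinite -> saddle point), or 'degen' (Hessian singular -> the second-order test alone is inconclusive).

Compute the Hessian H = grad^2 f:
  H = [[5, -4], [-4, 11]]
Verify stationarity: grad f(x*) = H x* + g = (0, 0).
Eigenvalues of H: 3, 13.
Both eigenvalues > 0, so H is positive definite -> x* is a strict local min.

min


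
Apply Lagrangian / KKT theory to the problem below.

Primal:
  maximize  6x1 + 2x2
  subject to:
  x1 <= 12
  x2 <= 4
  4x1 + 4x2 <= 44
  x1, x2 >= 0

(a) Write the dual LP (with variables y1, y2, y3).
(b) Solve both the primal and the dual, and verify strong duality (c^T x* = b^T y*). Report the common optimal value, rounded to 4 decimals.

The standard primal-dual pair for 'max c^T x s.t. A x <= b, x >= 0' is:
  Dual:  min b^T y  s.t.  A^T y >= c,  y >= 0.

So the dual LP is:
  minimize  12y1 + 4y2 + 44y3
  subject to:
    y1 + 4y3 >= 6
    y2 + 4y3 >= 2
    y1, y2, y3 >= 0

Solving the primal: x* = (11, 0).
  primal value c^T x* = 66.
Solving the dual: y* = (0, 0, 1.5).
  dual value b^T y* = 66.
Strong duality: c^T x* = b^T y*. Confirmed.

66


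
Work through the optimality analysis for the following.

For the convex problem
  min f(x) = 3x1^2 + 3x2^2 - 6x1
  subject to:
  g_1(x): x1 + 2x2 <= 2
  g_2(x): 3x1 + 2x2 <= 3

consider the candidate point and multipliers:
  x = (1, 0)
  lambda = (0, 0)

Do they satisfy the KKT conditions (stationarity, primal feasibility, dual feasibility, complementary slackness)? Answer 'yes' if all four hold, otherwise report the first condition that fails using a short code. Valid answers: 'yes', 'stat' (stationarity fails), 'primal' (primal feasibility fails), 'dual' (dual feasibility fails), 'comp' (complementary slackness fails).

Gradient of f: grad f(x) = Q x + c = (0, 0)
Constraint values g_i(x) = a_i^T x - b_i:
  g_1((1, 0)) = -1
  g_2((1, 0)) = 0
Stationarity residual: grad f(x) + sum_i lambda_i a_i = (0, 0)
  -> stationarity OK
Primal feasibility (all g_i <= 0): OK
Dual feasibility (all lambda_i >= 0): OK
Complementary slackness (lambda_i * g_i(x) = 0 for all i): OK

Verdict: yes, KKT holds.

yes


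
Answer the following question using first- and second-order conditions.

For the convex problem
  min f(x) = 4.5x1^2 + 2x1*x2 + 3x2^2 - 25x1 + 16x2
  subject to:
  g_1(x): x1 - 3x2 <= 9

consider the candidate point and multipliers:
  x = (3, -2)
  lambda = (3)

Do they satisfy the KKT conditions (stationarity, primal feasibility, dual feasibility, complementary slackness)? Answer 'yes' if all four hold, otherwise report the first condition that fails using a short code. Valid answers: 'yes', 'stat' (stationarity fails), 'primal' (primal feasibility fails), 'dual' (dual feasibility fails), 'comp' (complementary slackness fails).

Gradient of f: grad f(x) = Q x + c = (-2, 10)
Constraint values g_i(x) = a_i^T x - b_i:
  g_1((3, -2)) = 0
Stationarity residual: grad f(x) + sum_i lambda_i a_i = (1, 1)
  -> stationarity FAILS
Primal feasibility (all g_i <= 0): OK
Dual feasibility (all lambda_i >= 0): OK
Complementary slackness (lambda_i * g_i(x) = 0 for all i): OK

Verdict: the first failing condition is stationarity -> stat.

stat


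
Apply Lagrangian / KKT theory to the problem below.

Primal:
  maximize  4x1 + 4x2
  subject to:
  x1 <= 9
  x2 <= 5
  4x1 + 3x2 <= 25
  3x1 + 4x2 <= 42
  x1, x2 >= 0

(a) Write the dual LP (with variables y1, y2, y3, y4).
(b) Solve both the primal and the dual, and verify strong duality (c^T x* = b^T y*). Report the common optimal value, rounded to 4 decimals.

The standard primal-dual pair for 'max c^T x s.t. A x <= b, x >= 0' is:
  Dual:  min b^T y  s.t.  A^T y >= c,  y >= 0.

So the dual LP is:
  minimize  9y1 + 5y2 + 25y3 + 42y4
  subject to:
    y1 + 4y3 + 3y4 >= 4
    y2 + 3y3 + 4y4 >= 4
    y1, y2, y3, y4 >= 0

Solving the primal: x* = (2.5, 5).
  primal value c^T x* = 30.
Solving the dual: y* = (0, 1, 1, 0).
  dual value b^T y* = 30.
Strong duality: c^T x* = b^T y*. Confirmed.

30


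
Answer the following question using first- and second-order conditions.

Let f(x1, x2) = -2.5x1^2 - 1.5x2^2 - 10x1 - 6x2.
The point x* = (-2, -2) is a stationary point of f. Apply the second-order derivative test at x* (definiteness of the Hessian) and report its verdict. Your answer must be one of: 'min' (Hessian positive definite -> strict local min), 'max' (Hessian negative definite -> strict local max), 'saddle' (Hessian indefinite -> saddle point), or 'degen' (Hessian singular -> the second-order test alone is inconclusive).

Compute the Hessian H = grad^2 f:
  H = [[-5, 0], [0, -3]]
Verify stationarity: grad f(x*) = H x* + g = (0, 0).
Eigenvalues of H: -5, -3.
Both eigenvalues < 0, so H is negative definite -> x* is a strict local max.

max


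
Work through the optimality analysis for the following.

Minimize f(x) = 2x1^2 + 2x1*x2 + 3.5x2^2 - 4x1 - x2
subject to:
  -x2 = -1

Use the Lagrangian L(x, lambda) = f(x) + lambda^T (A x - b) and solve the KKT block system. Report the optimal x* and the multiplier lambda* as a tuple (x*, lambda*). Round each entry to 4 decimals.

Form the Lagrangian:
  L(x, lambda) = (1/2) x^T Q x + c^T x + lambda^T (A x - b)
Stationarity (grad_x L = 0): Q x + c + A^T lambda = 0.
Primal feasibility: A x = b.

This gives the KKT block system:
  [ Q   A^T ] [ x     ]   [-c ]
  [ A    0  ] [ lambda ] = [ b ]

Solving the linear system:
  x*      = (0.5, 1)
  lambda* = (7)
  f(x*)   = 2

x* = (0.5, 1), lambda* = (7)


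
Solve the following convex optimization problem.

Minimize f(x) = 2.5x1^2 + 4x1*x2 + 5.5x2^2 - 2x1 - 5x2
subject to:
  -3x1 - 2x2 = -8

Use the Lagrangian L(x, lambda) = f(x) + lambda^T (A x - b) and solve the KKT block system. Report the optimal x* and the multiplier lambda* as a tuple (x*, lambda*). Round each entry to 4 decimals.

Form the Lagrangian:
  L(x, lambda) = (1/2) x^T Q x + c^T x + lambda^T (A x - b)
Stationarity (grad_x L = 0): Q x + c + A^T lambda = 0.
Primal feasibility: A x = b.

This gives the KKT block system:
  [ Q   A^T ] [ x     ]   [-c ]
  [ A    0  ] [ lambda ] = [ b ]

Solving the linear system:
  x*      = (2.507, 0.2394)
  lambda* = (3.831)
  f(x*)   = 12.2183

x* = (2.507, 0.2394), lambda* = (3.831)


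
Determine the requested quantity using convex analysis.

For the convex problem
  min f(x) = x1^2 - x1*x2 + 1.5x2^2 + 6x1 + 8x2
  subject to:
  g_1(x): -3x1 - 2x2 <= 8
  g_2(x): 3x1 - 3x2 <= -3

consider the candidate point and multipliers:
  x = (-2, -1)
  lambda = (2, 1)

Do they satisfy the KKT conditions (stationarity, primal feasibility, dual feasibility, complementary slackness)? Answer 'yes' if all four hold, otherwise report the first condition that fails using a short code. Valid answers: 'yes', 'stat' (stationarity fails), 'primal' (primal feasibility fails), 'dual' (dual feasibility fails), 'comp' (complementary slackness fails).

Gradient of f: grad f(x) = Q x + c = (3, 7)
Constraint values g_i(x) = a_i^T x - b_i:
  g_1((-2, -1)) = 0
  g_2((-2, -1)) = 0
Stationarity residual: grad f(x) + sum_i lambda_i a_i = (0, 0)
  -> stationarity OK
Primal feasibility (all g_i <= 0): OK
Dual feasibility (all lambda_i >= 0): OK
Complementary slackness (lambda_i * g_i(x) = 0 for all i): OK

Verdict: yes, KKT holds.

yes


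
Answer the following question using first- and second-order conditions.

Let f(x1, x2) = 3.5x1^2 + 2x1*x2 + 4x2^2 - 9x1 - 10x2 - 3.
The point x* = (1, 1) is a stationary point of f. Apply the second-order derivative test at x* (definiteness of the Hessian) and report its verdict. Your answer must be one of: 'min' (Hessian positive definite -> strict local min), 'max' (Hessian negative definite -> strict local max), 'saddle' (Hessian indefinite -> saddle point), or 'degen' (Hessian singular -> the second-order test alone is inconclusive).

Compute the Hessian H = grad^2 f:
  H = [[7, 2], [2, 8]]
Verify stationarity: grad f(x*) = H x* + g = (0, 0).
Eigenvalues of H: 5.4384, 9.5616.
Both eigenvalues > 0, so H is positive definite -> x* is a strict local min.

min


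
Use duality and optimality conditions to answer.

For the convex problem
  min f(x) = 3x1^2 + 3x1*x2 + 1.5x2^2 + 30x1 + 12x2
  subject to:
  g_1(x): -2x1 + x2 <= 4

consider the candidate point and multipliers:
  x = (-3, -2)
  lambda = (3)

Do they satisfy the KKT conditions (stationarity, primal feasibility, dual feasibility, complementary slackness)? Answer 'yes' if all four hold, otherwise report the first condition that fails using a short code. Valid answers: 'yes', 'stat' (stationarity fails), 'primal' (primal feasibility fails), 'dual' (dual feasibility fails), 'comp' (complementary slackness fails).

Gradient of f: grad f(x) = Q x + c = (6, -3)
Constraint values g_i(x) = a_i^T x - b_i:
  g_1((-3, -2)) = 0
Stationarity residual: grad f(x) + sum_i lambda_i a_i = (0, 0)
  -> stationarity OK
Primal feasibility (all g_i <= 0): OK
Dual feasibility (all lambda_i >= 0): OK
Complementary slackness (lambda_i * g_i(x) = 0 for all i): OK

Verdict: yes, KKT holds.

yes


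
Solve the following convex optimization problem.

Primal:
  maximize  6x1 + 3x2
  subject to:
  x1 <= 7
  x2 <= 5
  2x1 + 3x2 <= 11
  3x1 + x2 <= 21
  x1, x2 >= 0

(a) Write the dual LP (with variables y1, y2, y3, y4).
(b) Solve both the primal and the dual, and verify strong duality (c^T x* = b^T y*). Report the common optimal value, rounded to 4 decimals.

The standard primal-dual pair for 'max c^T x s.t. A x <= b, x >= 0' is:
  Dual:  min b^T y  s.t.  A^T y >= c,  y >= 0.

So the dual LP is:
  minimize  7y1 + 5y2 + 11y3 + 21y4
  subject to:
    y1 + 2y3 + 3y4 >= 6
    y2 + 3y3 + y4 >= 3
    y1, y2, y3, y4 >= 0

Solving the primal: x* = (5.5, 0).
  primal value c^T x* = 33.
Solving the dual: y* = (0, 0, 3, 0).
  dual value b^T y* = 33.
Strong duality: c^T x* = b^T y*. Confirmed.

33
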